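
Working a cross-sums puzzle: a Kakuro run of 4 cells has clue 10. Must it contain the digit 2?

Yes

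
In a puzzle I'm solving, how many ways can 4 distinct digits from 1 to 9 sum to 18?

11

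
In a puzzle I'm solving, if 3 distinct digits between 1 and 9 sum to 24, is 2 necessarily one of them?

No

The only way to make 24 from 3 distinct digits is {7,8,9}, which does not contain 2.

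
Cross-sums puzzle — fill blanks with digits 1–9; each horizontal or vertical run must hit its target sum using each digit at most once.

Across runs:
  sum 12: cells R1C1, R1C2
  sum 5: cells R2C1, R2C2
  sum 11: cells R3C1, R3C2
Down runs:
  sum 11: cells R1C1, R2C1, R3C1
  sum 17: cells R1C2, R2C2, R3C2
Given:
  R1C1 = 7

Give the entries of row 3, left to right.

3 8

R1C2 = 12 − 7 = 5 completes the 12 across.
Given what's placed, R3C1 must be 3 to fit the 11 across and 11 down.
R3C2 = 11 − 3 = 8 completes the 11 across.
R2C1 = 11 − 10 = 1 completes the 11 down.
R2C2 = 5 − 1 = 4 completes the 5 across.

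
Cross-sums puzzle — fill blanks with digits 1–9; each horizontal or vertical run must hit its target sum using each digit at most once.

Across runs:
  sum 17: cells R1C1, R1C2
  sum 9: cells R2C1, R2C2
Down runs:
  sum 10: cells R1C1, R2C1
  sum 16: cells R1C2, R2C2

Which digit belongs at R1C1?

17 in 2 cells must be {8,9}; 16 in 2 cells must be {7,9}.
The 17 across and the 16 down share only 9, so R1C2 = 9.
R2C2 = 16 − 9 = 7 completes the 16 down.
R1C1 = 17 − 9 = 8 completes the 17 across.
R2C1 = 9 − 7 = 2 completes the 9 across.

8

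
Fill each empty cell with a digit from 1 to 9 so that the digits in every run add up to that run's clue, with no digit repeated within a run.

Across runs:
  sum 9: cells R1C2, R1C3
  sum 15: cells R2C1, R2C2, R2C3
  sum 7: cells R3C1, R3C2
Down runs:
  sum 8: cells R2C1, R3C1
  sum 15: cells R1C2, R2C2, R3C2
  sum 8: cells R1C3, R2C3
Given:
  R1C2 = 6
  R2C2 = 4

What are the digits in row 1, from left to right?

6, 3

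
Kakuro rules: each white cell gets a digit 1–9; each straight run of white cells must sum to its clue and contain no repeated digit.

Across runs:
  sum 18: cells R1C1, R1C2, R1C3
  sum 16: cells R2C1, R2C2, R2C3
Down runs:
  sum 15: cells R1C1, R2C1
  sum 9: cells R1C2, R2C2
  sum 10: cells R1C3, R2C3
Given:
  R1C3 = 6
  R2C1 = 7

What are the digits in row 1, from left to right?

R1C1 = 15 − 7 = 8 completes the 15 down.
R1C2 = 18 − 14 = 4 completes the 18 across.
R2C2 = 9 − 4 = 5 completes the 9 down.
R2C3 = 16 − 12 = 4 completes the 16 across.

8 4 6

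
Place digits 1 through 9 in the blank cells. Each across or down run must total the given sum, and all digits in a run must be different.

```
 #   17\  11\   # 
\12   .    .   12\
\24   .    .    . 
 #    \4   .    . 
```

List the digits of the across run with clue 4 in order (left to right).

1 3

24 in 3 cells must be {7,8,9}; 4 in 2 cells must be {1,3}; 17 in 2 cells must be {8,9}.
The 4 across and the 12 down share only 3, so R3C3 = 3.
R2C3 = 12 − 3 = 9 completes the 12 down.
R3C2 = 4 − 3 = 1 completes the 4 across.
R2C1 = 8: the only remaining digit allowed by both the 24 across and the 17 down.
R2C2 = 24 − 17 = 7 completes the 24 across.
R1C1 = 17 − 8 = 9 completes the 17 down.
R1C2 = 12 − 9 = 3 completes the 12 across.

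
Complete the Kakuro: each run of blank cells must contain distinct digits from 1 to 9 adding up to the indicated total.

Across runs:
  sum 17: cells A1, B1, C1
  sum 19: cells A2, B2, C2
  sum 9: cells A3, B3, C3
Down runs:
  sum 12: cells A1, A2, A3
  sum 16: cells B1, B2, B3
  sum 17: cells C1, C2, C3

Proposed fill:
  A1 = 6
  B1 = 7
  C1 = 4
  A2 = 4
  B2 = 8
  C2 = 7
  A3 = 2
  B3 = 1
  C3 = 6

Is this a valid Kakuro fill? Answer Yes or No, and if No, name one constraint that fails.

Yes

Across: 6+7+4=17; 4+8+7=19; 2+1+6=9. Down: 6+4+2=12; 7+8+1=16; 4+7+6=17. No digit repeats within any run.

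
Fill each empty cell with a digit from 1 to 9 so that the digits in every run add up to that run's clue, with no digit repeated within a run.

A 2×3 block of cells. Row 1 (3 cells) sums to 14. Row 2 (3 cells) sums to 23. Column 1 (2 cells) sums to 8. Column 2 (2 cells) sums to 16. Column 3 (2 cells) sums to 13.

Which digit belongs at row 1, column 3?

5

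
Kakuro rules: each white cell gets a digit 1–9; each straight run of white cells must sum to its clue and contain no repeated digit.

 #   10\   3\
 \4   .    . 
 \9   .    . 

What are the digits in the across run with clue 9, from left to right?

4 in 2 cells must be {1,3}; 3 in 2 cells must be {1,2}.
The 4 across and the 3 down share only 1, so R1C2 = 1.
R2C2 = 3 − 1 = 2 completes the 3 down.
R1C1 = 4 − 1 = 3 completes the 4 across.
R2C1 = 9 − 2 = 7 completes the 9 across.

7 2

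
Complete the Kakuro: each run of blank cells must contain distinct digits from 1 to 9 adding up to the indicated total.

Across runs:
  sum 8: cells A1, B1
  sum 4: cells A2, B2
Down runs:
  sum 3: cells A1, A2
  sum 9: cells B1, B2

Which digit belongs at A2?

4 in 2 cells must be {1,3}; 3 in 2 cells must be {1,2}.
The 4 across and the 3 down share only 1, so A2 = 1.
B2 = 4 − 1 = 3 completes the 4 across.
A1 = 3 − 1 = 2 completes the 3 down.
B1 = 8 − 2 = 6 completes the 8 across.

1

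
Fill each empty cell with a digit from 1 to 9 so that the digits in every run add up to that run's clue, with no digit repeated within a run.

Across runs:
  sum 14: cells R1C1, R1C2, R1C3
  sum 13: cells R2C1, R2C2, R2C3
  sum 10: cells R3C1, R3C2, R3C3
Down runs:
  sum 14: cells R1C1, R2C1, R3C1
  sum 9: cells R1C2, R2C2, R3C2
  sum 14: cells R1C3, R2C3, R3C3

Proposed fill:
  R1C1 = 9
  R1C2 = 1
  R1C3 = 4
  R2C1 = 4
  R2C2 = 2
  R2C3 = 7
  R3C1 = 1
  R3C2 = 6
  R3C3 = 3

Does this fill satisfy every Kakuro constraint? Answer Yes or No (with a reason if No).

Yes

Across: 9+1+4=14; 4+2+7=13; 1+6+3=10. Down: 9+4+1=14; 1+2+6=9; 4+7+3=14. No digit repeats within any run.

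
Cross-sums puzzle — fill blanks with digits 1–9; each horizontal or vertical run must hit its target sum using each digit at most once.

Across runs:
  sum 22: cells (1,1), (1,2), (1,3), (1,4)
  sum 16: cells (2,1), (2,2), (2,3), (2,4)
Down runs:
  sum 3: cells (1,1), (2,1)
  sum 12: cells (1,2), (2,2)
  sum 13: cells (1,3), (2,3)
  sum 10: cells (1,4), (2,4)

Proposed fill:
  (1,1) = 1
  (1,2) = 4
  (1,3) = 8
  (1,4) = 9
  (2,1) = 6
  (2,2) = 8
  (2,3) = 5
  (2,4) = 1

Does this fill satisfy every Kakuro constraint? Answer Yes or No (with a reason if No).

No — the across run (2,1)–(2,4) sums to 20, not 16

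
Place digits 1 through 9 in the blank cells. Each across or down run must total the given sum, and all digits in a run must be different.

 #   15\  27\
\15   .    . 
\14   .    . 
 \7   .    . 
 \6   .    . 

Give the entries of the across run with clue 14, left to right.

5 9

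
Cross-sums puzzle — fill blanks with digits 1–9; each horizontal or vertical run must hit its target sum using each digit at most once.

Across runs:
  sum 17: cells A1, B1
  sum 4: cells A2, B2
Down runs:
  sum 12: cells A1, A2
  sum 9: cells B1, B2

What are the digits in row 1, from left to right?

17 in 2 cells must be {8,9}; 4 in 2 cells must be {1,3}.
The 17 across and the 9 down share only 8, so B1 = 8.
The 4 across and the 12 down share only 3, so A2 = 3.
B2 = 4 − 3 = 1 completes the 4 across.
A1 = 17 − 8 = 9 completes the 17 across.

9 8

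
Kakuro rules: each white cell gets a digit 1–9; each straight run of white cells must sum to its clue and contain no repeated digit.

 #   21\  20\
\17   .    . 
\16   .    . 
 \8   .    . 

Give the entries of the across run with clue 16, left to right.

7 9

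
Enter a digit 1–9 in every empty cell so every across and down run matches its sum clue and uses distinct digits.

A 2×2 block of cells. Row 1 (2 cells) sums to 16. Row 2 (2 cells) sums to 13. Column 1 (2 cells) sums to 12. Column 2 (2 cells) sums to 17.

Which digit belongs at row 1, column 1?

16 in 2 cells must be {7,9}; 17 in 2 cells must be {8,9}.
The 16 across and the 17 down share only 9, so (1,2) = 9.
(2,2) = 17 − 9 = 8 completes the 17 down.
(1,1) = 16 − 9 = 7 completes the 16 across.
(2,1) = 13 − 8 = 5 completes the 13 across.

7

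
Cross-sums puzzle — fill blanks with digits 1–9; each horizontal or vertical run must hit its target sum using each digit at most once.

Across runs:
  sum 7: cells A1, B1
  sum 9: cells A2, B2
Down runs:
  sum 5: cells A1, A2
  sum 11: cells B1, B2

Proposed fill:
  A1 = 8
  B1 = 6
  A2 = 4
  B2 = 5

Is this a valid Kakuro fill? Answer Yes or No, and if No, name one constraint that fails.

No — the across run A1–B1 sums to 14, not 7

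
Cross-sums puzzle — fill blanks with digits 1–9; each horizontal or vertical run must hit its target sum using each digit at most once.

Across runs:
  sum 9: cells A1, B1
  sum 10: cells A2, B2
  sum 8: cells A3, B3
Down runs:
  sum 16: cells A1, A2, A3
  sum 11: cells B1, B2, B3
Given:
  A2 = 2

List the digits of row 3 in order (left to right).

6, 2

B2 = 10 − 2 = 8 completes the 10 across.
No cell is forced outright now. B1 can only be 1 or 2 (the digits allowed by both its 9 across and its 11 down). If B1 = 2: then A1 would have to be in {7} for the 9 across but in {5,6,8,9} for the 16 down — contradiction. So B1 = 1.
A1 = 9 − 1 = 8 completes the 9 across.
A3 = 16 − 10 = 6 completes the 16 down.
B3 = 8 − 6 = 2 completes the 8 across.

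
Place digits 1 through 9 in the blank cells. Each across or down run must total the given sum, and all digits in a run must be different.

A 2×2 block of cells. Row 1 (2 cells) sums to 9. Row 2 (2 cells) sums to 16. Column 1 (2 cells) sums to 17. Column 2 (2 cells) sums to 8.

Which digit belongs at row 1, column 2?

1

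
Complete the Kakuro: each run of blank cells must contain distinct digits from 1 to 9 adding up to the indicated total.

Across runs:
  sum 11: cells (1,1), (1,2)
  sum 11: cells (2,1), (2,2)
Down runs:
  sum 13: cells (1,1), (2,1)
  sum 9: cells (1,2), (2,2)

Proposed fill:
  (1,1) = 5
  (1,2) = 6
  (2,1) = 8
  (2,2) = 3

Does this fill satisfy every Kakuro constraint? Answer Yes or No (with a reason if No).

Yes

Across: 5+6=11; 8+3=11. Down: 5+8=13; 6+3=9. No digit repeats within any run.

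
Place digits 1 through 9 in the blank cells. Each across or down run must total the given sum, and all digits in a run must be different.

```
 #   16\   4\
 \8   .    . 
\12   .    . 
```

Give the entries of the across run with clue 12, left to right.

16 in 2 cells must be {7,9}; 4 in 2 cells must be {1,3}.
The 8 across and the 16 down share only 7, so R1C1 = 7.
R1C2 = 8 − 7 = 1 completes the 8 across.
R2C1 = 16 − 7 = 9 completes the 16 down.
R2C2 = 12 − 9 = 3 completes the 12 across.

9, 3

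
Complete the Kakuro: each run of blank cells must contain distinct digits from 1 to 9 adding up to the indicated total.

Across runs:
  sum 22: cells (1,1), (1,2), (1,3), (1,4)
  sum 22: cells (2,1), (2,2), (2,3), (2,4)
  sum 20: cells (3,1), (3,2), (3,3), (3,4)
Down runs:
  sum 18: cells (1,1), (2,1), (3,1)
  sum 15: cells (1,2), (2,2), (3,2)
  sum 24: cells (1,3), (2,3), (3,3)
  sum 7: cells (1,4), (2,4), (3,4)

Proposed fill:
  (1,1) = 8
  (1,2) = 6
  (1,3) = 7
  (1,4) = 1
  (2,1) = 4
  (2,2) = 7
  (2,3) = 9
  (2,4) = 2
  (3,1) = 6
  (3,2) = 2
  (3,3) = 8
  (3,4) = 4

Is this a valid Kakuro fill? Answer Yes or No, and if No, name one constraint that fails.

Across: 8+6+7+1=22; 4+7+9+2=22; 6+2+8+4=20. Down: 8+4+6=18; 6+7+2=15; 7+9+8=24; 1+2+4=7. No digit repeats within any run.

Yes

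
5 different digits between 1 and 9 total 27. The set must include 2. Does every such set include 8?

Counterexample: {2,3,6,7,9} sums to 27 under that restriction without using 8.

No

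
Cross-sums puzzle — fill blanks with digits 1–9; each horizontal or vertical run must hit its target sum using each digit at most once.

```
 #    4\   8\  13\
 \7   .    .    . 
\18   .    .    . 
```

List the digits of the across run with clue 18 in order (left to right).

3, 6, 9

7 in 3 cells must be {1,2,4}; 4 in 2 cells must be {1,3}.
The 7 across and the 4 down share only 1, so R1C1 = 1.
Given what's placed, R1C2 must be 2 to fit the 7 across and 8 down.
R1C3 = 7 − 3 = 4 completes the 7 across.
R2C1 = 4 − 1 = 3 completes the 4 down.
R2C2 = 8 − 2 = 6 completes the 8 down.
R2C3 = 18 − 9 = 9 completes the 18 across.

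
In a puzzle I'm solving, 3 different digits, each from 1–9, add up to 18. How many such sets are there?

7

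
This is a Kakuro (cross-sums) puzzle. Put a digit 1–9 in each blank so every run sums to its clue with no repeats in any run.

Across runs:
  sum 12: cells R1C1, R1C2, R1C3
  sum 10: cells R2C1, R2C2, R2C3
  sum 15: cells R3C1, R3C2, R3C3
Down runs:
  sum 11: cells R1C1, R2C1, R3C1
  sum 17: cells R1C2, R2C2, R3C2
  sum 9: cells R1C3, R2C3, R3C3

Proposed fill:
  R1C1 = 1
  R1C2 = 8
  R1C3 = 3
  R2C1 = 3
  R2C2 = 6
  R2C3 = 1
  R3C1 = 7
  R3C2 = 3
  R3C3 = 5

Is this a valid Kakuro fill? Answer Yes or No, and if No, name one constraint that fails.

Yes

Across: 1+8+3=12; 3+6+1=10; 7+3+5=15. Down: 1+3+7=11; 8+6+3=17; 3+1+5=9. No digit repeats within any run.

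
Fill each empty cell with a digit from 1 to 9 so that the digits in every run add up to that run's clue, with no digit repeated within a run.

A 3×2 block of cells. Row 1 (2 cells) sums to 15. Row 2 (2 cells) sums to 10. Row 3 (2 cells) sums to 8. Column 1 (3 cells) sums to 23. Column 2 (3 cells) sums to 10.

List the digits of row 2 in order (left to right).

9, 1

23 in 3 cells must be {6,8,9}.
The 8 across and the 23 down share only 6, so (3,1) = 6.
(3,2) = 8 − 6 = 2 completes the 8 across.
Given what's placed, (1,2) must be 7 to fit the 15 across and 10 down.
(2,2) = 10 − 9 = 1 completes the 10 down.
(1,1) = 15 − 7 = 8 completes the 15 across.
(2,1) = 10 − 1 = 9 completes the 10 across.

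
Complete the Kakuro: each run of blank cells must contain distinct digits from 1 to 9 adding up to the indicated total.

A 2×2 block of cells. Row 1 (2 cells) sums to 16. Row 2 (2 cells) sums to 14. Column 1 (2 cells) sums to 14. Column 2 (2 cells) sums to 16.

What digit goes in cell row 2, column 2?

9

16 in 2 cells must be {7,9}.
The 16 across and the 14 down share only 9, so (1,1) = 9.
(1,2) = 16 − 9 = 7 completes the 16 across.
(2,1) = 14 − 9 = 5 completes the 14 down.
(2,2) = 14 − 5 = 9 completes the 14 across.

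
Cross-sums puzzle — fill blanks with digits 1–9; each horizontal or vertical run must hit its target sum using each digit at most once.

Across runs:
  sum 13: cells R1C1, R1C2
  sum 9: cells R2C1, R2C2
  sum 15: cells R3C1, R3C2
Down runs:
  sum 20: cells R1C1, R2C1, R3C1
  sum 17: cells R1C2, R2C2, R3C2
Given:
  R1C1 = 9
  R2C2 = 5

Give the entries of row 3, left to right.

7 8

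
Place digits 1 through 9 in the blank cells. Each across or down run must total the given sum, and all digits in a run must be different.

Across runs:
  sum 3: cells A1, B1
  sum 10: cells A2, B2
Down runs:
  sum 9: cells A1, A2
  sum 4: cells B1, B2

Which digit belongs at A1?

2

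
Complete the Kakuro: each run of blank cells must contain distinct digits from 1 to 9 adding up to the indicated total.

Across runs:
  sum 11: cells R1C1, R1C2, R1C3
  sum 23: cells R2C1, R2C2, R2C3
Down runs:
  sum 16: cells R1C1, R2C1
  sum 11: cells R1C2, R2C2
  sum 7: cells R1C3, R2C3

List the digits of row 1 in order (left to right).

7 3 1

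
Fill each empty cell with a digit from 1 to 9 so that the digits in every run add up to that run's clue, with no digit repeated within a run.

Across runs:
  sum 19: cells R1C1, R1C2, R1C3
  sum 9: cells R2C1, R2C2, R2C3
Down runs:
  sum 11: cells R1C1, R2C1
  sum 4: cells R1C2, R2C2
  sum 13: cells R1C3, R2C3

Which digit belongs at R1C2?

3

4 in 2 cells must be {1,3}.
The 19 across and the 4 down share only 3, so R1C2 = 3.
R2C2 = 4 − 3 = 1 completes the 4 down.
Nothing is forced directly, so branch on R2C3, whose candidates are 5 or 6. If R2C3 = 5: then R1C3 would have to be in {7,9} for the 19 across but in {8} for the 13 down — contradiction. So R2C3 = 6.
R1C3 = 13 − 6 = 7 completes the 13 down.
R2C1 = 9 − 7 = 2 completes the 9 across.
R1C1 = 19 − 10 = 9 completes the 19 across.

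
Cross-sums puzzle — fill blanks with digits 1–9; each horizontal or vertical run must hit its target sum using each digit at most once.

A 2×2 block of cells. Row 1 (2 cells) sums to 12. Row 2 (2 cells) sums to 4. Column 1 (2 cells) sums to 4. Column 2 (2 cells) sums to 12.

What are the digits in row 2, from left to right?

1 3

4 in 2 cells must be {1,3}.
The 12 across and the 4 down share only 3, so (1,1) = 3.
(1,2) = 12 − 3 = 9 completes the 12 across.
(2,1) = 4 − 3 = 1 completes the 4 down.
(2,2) = 4 − 1 = 3 completes the 4 across.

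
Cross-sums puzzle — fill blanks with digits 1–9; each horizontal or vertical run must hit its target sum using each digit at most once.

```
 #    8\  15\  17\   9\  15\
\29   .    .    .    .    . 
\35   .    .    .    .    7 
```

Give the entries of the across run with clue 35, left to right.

6, 9, 8, 5, 7

35 in 5 cells must be {5,6,7,8,9}; 17 in 2 cells must be {8,9}.
R1C5 = 15 − 7 = 8 completes the 15 down.
Given what's placed, R1C3 must be 9 to fit the 29 across and 17 down.
R2C3 = 17 − 9 = 8 completes the 17 down.
No cell is forced outright now. R1C2 can only be 6 or 7 (the digits allowed by both its 29 across and its 15 down). If R1C2 = 7: then R2C2 would have to be in {5,6,9} for the 35 across but in {8} for the 15 down — contradiction. So R1C2 = 6.
R2C2 = 15 − 6 = 9 completes the 15 down.
Nothing is forced directly, so branch on R2C1, whose candidates are 5 or 6. If R2C1 = 5: then R1C1 would have to be in {1,2,4,5} for the 29 across but in {3} for the 8 down — contradiction. So R2C1 = 6.
R1C1 = 8 − 6 = 2 completes the 8 down.
R1C4 = 29 − 25 = 4 completes the 29 across.
R2C4 = 35 − 30 = 5 completes the 35 across.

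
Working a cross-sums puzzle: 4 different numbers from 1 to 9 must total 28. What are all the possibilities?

{4,7,8,9}; {5,6,8,9}

4 distinct digits from 1–9 sum between 10 and 30.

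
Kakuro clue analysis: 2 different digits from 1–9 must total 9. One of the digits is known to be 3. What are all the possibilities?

2 distinct digits from 1–9 sum between 3 and 17.
Keeping only sets containing 3.
Only one set works: {3,6}.

{3,6}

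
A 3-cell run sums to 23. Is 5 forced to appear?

The only way to make 23 from 3 distinct digits is {6,8,9}, which does not contain 5.

No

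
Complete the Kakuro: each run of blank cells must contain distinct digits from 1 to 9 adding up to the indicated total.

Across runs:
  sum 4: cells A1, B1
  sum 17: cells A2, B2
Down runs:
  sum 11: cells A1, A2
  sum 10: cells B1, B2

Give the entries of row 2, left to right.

4 in 2 cells must be {1,3}; 17 in 2 cells must be {8,9}.
The 4 across and the 11 down share only 3, so A1 = 3.
B1 = 4 − 3 = 1 completes the 4 across.
A2 = 11 − 3 = 8 completes the 11 down.
B2 = 17 − 8 = 9 completes the 17 across.

8 9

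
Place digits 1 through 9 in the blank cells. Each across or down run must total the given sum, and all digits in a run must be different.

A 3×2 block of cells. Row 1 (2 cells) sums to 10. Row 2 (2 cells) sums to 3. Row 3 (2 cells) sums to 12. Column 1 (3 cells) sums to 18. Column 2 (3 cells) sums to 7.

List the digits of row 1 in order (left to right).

9 1

3 in 2 cells must be {1,2}; 7 in 3 cells must be {1,2,4}.
The 12 across and the 7 down share only 4, so (3,2) = 4.
(3,1) = 12 − 4 = 8 completes the 12 across.
Given what's placed, (2,1) must be 1 to fit the 3 across and 18 down.
(2,2) = 3 − 1 = 2 completes the 3 across.
(1,1) = 18 − 9 = 9 completes the 18 down.
(1,2) = 10 − 9 = 1 completes the 10 across.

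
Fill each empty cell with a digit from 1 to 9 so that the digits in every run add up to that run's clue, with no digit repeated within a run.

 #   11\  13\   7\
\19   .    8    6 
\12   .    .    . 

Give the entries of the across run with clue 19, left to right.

5, 8, 6

R1C1 = 19 − 14 = 5 completes the 19 across.
R2C1 = 11 − 5 = 6 completes the 11 down.
R2C2 = 13 − 8 = 5 completes the 13 down.
R2C3 = 12 − 11 = 1 completes the 12 across.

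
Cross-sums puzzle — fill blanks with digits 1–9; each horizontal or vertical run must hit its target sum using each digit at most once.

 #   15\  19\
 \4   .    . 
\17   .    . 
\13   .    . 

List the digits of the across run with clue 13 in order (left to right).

6, 7

4 in 2 cells must be {1,3}; 17 in 2 cells must be {8,9}.
The 4 across and the 19 down share only 3, so R1C2 = 3.
Given what's placed, R2C2 must be 9 to fit the 17 across and 19 down.
R3C2 = 19 − 12 = 7 completes the 19 down.
R1C1 = 4 − 3 = 1 completes the 4 across.
R2C1 = 17 − 9 = 8 completes the 17 across.
R3C1 = 13 − 7 = 6 completes the 13 across.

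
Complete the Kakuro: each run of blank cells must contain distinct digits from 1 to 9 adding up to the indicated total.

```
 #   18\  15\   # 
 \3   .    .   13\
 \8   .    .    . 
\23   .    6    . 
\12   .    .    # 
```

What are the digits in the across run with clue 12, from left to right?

3 in 2 cells must be {1,2}; 23 in 3 cells must be {6,8,9}.
Nothing is forced directly, so branch on R4C2, whose candidates are 3 or 4 or 5. If R4C2 = 3: that forces R4C1 = 9, after which R3C1 would have to be in {8,9} for the 23 across but in {1,2,3,4,5,6} for the 18 down — contradiction. If R4C2 = 4: that forces R1C2 = 2, R2C2 = 3, R2C3 = 4, R3C3 = 9, R4C1 = 8 (and 1 more), after which R2C1 would have to be in {1} for the 8 across but in {2,3,4,5,6,7} for the 18 down — contradiction. So R4C2 = 5.
R1C2 = 1: the only remaining digit allowed by both the 3 across and the 15 down.
R2C2 = 15 − 12 = 3 completes the 15 down.
R2C3 = 4: the only remaining digit allowed by both the 8 across and the 13 down.
R3C3 = 13 − 4 = 9 completes the 13 down.
R4C1 = 12 − 5 = 7 completes the 12 across.

7 5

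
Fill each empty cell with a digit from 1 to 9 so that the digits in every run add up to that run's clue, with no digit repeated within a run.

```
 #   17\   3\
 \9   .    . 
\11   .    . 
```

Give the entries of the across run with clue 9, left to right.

17 in 2 cells must be {8,9}; 3 in 2 cells must be {1,2}.
The 9 across and the 17 down share only 8, so R1C1 = 8.
R1C2 = 9 − 8 = 1 completes the 9 across.
R2C1 = 17 − 8 = 9 completes the 17 down.
R2C2 = 11 − 9 = 2 completes the 11 across.

8, 1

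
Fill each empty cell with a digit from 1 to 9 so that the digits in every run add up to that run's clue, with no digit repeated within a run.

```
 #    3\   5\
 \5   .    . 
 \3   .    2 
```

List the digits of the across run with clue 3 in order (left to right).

3 in 2 cells must be {1,2}.
R1C2 = 5 − 2 = 3 completes the 5 down.
R2C1 = 3 − 2 = 1 completes the 3 across.
R1C1 = 5 − 3 = 2 completes the 5 across.

1 2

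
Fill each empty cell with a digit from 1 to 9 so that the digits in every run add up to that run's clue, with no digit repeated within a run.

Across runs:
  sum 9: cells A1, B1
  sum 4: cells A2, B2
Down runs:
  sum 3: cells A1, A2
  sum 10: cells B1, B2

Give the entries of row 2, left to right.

1 3

4 in 2 cells must be {1,3}; 3 in 2 cells must be {1,2}.
The 4 across and the 3 down share only 1, so A2 = 1.
B2 = 4 − 1 = 3 completes the 4 across.
A1 = 3 − 1 = 2 completes the 3 down.
B1 = 9 − 2 = 7 completes the 9 across.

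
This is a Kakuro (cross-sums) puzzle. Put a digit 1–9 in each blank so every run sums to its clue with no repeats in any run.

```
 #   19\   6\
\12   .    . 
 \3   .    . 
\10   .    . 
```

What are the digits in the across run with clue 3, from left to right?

3 in 2 cells must be {1,2}; 6 in 3 cells must be {1,2,3}.
The 12 across and the 6 down share only 3, so R1C2 = 3.
The 3 across and the 19 down share only 2, so R2C1 = 2.
R2C2 = 3 − 2 = 1 completes the 3 across.
R3C2 = 6 − 4 = 2 completes the 6 down.
R1C1 = 12 − 3 = 9 completes the 12 across.
R3C1 = 10 − 2 = 8 completes the 10 across.

2 1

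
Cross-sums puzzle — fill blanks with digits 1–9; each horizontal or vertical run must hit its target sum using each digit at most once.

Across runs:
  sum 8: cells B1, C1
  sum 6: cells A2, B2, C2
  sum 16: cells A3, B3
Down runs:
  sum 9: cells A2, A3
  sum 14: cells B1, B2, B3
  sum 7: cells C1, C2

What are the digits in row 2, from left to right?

2 3 1

6 in 3 cells must be {1,2,3}; 16 in 2 cells must be {7,9}.
The 16 across and the 9 down share only 7, so A3 = 7.
B3 = 16 − 7 = 9 completes the 16 across.
A2 = 9 − 7 = 2 completes the 9 down.
No cell is forced outright now. B2 can only be 1 or 3 (the digits allowed by both its 6 across and its 14 down). If B2 = 1: then B1 would have to be in {1,2,3,5,6,7} for the 8 across but in {4} for the 14 down — contradiction. So B2 = 3.
B1 = 14 − 12 = 2 completes the 14 down.
C1 = 8 − 2 = 6 completes the 8 across.
C2 = 6 − 5 = 1 completes the 6 across.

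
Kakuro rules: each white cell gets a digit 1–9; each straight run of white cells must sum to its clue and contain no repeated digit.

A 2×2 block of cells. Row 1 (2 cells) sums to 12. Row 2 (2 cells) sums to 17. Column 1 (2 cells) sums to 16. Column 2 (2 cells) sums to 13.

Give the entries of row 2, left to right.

17 in 2 cells must be {8,9}; 16 in 2 cells must be {7,9}.
The 17 across and the 16 down share only 9, so (2,1) = 9.
(2,2) = 17 − 9 = 8 completes the 17 across.
(1,1) = 16 − 9 = 7 completes the 16 down.
(1,2) = 12 − 7 = 5 completes the 12 across.

9 8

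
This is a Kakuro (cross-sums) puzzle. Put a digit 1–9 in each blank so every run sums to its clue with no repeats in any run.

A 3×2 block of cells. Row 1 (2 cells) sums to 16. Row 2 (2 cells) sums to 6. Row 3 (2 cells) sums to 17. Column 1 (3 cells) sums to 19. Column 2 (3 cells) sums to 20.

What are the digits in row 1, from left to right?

9, 7

16 in 2 cells must be {7,9}; 17 in 2 cells must be {8,9}.
Nothing is forced directly, so branch on (2,2), whose candidates are 4 or 5. If (2,2) = 5: then (2,1) would have to be in {1} for the 6 across but in {2,3,4,5,6,7,8,9} for the 19 down — contradiction. So (2,2) = 4.
(2,1) = 6 − 4 = 2 completes the 6 across.
Given what's placed, (3,2) must be 9 to fit the 17 across and 20 down.
(1,1) = 9: the only remaining digit allowed by both the 16 across and the 19 down.
(1,2) = 16 − 9 = 7 completes the 16 across.
(3,1) = 17 − 9 = 8 completes the 17 across.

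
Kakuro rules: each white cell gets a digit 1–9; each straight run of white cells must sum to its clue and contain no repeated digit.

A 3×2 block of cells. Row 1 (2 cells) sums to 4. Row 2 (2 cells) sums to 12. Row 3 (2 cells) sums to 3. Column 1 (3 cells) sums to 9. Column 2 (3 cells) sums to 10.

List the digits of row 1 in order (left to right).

4 in 2 cells must be {1,3}; 3 in 2 cells must be {1,2}.
Nothing is forced directly, so branch on (3,2), whose candidates are 1 or 2. If (3,2) = 1: that forces (1,2) = 3, after which (2,2) would have to be in {3,4,5,7,8,9} for the 12 across but in {6} for the 10 down — contradiction. So (3,2) = 2.
(3,1) = 3 − 2 = 1 completes the 3 across.
Given what's placed, (1,1) must be 3 to fit the 4 across and 9 down.
(1,2) = 4 − 3 = 1 completes the 4 across.
(2,1) = 9 − 4 = 5 completes the 9 down.
(2,2) = 12 − 5 = 7 completes the 12 across.

3 1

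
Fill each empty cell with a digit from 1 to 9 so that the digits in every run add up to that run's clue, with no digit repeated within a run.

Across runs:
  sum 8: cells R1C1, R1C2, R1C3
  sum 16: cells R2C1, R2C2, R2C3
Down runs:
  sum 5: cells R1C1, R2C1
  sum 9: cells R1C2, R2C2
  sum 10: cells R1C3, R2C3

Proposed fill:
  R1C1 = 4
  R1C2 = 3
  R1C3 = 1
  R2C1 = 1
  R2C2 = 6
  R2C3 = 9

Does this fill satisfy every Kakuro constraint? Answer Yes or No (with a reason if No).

Yes

Across: 4+3+1=8; 1+6+9=16. Down: 4+1=5; 3+6=9; 1+9=10. No digit repeats within any run.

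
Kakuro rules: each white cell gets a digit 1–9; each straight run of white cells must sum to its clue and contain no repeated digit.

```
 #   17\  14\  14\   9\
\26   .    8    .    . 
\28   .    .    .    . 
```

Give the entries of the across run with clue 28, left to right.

8, 6, 9, 5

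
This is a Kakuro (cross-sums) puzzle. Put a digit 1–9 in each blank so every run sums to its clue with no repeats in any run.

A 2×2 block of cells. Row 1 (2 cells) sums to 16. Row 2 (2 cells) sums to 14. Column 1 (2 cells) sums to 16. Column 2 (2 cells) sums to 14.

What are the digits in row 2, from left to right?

9, 5

16 in 2 cells must be {7,9}.
The 16 across and the 14 down share only 9, so (1,2) = 9.
The 14 across and the 16 down share only 9, so (2,1) = 9.
(2,2) = 14 − 9 = 5 completes the 14 across.
(1,1) = 16 − 9 = 7 completes the 16 across.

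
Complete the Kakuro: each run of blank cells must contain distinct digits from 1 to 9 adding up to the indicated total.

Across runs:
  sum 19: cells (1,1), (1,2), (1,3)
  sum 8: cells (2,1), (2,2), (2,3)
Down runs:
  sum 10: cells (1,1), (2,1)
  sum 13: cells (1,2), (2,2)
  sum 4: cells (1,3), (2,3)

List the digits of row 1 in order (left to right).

7 9 3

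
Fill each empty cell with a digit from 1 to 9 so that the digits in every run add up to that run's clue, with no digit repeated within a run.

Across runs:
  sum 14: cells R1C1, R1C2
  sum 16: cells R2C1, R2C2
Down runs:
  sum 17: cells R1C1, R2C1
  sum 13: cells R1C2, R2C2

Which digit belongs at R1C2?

6

16 in 2 cells must be {7,9}; 17 in 2 cells must be {8,9}.
The 16 across and the 17 down share only 9, so R2C1 = 9.
R2C2 = 16 − 9 = 7 completes the 16 across.
R1C1 = 17 − 9 = 8 completes the 17 down.
R1C2 = 14 − 8 = 6 completes the 14 across.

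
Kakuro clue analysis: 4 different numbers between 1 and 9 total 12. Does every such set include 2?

Every partition of 12 into 4 distinct digits includes 2: {1,2,3,6}, {1,2,4,5}.

Yes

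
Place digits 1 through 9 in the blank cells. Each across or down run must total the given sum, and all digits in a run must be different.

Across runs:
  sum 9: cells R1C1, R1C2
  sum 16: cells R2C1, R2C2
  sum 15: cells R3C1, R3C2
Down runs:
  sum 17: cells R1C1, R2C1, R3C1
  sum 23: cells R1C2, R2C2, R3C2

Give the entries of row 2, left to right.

7, 9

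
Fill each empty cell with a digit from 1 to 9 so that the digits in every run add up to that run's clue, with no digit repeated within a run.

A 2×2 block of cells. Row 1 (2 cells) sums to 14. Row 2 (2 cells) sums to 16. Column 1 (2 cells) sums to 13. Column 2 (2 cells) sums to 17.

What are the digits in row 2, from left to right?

7 9

16 in 2 cells must be {7,9}; 17 in 2 cells must be {8,9}.
The 16 across and the 17 down share only 9, so (2,2) = 9.
(1,2) = 17 − 9 = 8 completes the 17 down.
(2,1) = 16 − 9 = 7 completes the 16 across.
(1,1) = 14 − 8 = 6 completes the 14 across.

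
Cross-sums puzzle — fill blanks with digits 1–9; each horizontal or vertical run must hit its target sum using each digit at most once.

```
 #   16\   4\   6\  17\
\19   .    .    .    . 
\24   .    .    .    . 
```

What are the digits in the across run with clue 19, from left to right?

7 1 2 9

16 in 2 cells must be {7,9}; 4 in 2 cells must be {1,3}; 17 in 2 cells must be {8,9}.
Nothing is forced directly, so branch on R1C1, whose candidates are 7 or 9. If R1C1 = 9: then R1C4 would have to be in {1,2,3,4,5,6,7} for the 19 across but in {8,9} for the 17 down — contradiction. So R1C1 = 7.
R2C1 = 16 − 7 = 9 completes the 16 down.
Given what's placed, R2C4 must be 8 to fit the 24 across and 17 down.
R1C4 = 17 − 8 = 9 completes the 17 down.
R1C2 = 1: the only remaining digit allowed by both the 19 across and the 4 down.
R1C3 = 19 − 17 = 2 completes the 19 across.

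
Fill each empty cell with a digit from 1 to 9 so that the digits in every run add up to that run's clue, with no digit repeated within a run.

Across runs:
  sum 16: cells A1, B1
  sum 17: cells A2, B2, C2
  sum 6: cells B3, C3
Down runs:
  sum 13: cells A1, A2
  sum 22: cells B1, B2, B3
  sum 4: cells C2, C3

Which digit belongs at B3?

5

16 in 2 cells must be {7,9}; 4 in 2 cells must be {1,3}.
The 6 across and the 22 down share only 5, so B3 = 5.
C3 = 6 − 5 = 1 completes the 6 across.
B1 = 9: the only remaining digit allowed by both the 16 across and the 22 down.
B2 = 22 − 14 = 8 completes the 22 down.
C2 = 4 − 1 = 3 completes the 4 down.
A1 = 16 − 9 = 7 completes the 16 across.
A2 = 17 − 11 = 6 completes the 17 across.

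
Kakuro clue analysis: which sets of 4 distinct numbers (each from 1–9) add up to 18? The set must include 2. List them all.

{1,2,6,9}; {1,2,7,8}; {2,3,4,9}; {2,3,5,8}; {2,3,6,7}; {2,4,5,7}

4 distinct digits from 1–9 sum between 10 and 30.
Keeping only sets containing 2.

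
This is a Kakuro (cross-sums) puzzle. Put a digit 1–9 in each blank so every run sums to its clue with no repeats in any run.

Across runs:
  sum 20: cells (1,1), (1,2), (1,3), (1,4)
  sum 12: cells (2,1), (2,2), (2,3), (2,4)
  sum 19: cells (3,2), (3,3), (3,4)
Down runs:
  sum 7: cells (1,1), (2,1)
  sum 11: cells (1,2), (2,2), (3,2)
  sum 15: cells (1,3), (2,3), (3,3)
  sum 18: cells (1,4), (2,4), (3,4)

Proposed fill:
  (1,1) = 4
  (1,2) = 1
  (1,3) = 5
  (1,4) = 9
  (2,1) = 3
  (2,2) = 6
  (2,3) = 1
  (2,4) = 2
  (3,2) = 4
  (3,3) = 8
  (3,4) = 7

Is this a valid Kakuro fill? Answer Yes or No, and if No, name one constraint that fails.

No — the down run (1,3)–(3,3) sums to 14, not 15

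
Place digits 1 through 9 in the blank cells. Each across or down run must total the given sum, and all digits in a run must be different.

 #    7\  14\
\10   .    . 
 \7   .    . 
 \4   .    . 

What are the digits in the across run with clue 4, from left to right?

4 in 2 cells must be {1,3}; 7 in 3 cells must be {1,2,4}.
The 4 across and the 7 down share only 1, so R3C1 = 1.
R3C2 = 4 − 1 = 3 completes the 4 across.
Nothing is forced directly, so branch on R1C1, whose candidates are 2 or 4. If R1C1 = 2: then R1C2 would have to be in {8} for the 10 across but in {2,4,5,6,7,9} for the 14 down — contradiction. So R1C1 = 4.
R1C2 = 10 − 4 = 6 completes the 10 across.
R2C1 = 7 − 5 = 2 completes the 7 down.
R2C2 = 7 − 2 = 5 completes the 7 across.

1 3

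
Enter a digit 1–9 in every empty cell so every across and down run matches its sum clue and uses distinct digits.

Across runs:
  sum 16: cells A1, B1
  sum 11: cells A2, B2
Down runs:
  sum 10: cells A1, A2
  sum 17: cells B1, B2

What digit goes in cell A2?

3

16 in 2 cells must be {7,9}; 17 in 2 cells must be {8,9}.
The 16 across and the 17 down share only 9, so B1 = 9.
B2 = 17 − 9 = 8 completes the 17 down.
A1 = 16 − 9 = 7 completes the 16 across.
A2 = 11 − 8 = 3 completes the 11 across.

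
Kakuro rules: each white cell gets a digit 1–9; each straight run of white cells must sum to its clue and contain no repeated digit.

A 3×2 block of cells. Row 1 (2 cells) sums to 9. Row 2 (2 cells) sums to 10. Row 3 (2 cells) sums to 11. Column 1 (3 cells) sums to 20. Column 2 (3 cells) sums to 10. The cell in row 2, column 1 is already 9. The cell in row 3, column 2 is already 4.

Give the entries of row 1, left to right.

(2,2) = 10 − 9 = 1 completes the 10 across.
(3,1) = 11 − 4 = 7 completes the 11 across.
(1,1) = 20 − 16 = 4 completes the 20 down.
(1,2) = 9 − 4 = 5 completes the 9 across.

4, 5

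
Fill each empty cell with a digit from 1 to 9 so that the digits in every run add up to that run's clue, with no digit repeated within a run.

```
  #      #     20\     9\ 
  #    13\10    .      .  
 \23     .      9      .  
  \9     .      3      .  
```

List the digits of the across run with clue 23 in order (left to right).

23 in 3 cells must be {6,8,9}.
R1C2 = 20 − 12 = 8 completes the 20 down.
R1C3 = 10 − 8 = 2 completes the 10 across.
Given what's placed, R2C3 must be 6 to fit the 23 across and 9 down.
R3C3 = 9 − 8 = 1 completes the 9 down.
R2C1 = 23 − 15 = 8 completes the 23 across.
R3C1 = 9 − 4 = 5 completes the 9 across.

8, 9, 6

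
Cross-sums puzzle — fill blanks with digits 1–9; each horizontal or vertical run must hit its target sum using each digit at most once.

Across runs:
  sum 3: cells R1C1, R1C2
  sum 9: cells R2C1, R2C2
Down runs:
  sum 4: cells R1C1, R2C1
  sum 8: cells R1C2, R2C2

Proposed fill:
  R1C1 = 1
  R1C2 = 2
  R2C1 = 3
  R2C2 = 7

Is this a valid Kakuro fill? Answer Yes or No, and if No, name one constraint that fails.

No — the across run R2C1–R2C2 sums to 10, not 9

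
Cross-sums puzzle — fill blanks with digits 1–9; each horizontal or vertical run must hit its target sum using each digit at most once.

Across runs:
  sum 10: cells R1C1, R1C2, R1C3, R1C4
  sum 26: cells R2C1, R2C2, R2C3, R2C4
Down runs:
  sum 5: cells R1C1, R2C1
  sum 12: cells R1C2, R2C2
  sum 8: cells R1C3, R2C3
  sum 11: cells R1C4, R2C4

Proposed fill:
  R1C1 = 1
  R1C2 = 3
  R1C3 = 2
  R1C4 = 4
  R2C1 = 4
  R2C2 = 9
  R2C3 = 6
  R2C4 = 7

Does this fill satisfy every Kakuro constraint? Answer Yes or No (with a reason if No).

Yes

Across: 1+3+2+4=10; 4+9+6+7=26. Down: 1+4=5; 3+9=12; 2+6=8; 4+7=11. No digit repeats within any run.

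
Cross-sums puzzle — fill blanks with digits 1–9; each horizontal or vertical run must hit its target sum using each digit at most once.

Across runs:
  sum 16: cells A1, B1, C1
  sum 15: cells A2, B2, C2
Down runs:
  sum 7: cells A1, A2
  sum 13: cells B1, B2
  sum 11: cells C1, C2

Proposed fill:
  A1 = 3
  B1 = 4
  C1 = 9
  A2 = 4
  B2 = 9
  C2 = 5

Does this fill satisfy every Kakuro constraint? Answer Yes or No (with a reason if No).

No — the down run C1–C2 sums to 14, not 11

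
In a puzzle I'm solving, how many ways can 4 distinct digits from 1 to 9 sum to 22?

4 distinct digits from 1–9 sum between 10 and 30.

11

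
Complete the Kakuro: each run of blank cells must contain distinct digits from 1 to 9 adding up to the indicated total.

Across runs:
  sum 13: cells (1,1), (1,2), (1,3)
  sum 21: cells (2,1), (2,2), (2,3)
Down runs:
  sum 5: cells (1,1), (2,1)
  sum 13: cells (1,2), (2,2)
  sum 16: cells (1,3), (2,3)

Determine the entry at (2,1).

16 in 2 cells must be {7,9}.
The 21 across and the 5 down share only 4, so (2,1) = 4.
Given what's placed, (2,3) must be 9 to fit the 21 across and 16 down.
(1,1) = 5 − 4 = 1 completes the 5 down.
(1,3) = 16 − 9 = 7 completes the 16 down.
(2,2) = 21 − 13 = 8 completes the 21 across.
(1,2) = 13 − 8 = 5 completes the 13 across.

4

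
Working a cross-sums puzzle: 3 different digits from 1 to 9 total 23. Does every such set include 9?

Yes

The only way to make 23 from 3 distinct digits is {6,8,9}, which contains 9.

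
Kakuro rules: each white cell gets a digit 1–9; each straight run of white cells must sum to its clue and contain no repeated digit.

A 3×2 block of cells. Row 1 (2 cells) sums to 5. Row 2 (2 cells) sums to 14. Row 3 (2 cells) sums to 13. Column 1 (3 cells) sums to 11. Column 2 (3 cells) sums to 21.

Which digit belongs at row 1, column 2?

The 5 across and the 21 down share only 4, so (1,2) = 4.
(1,1) = 5 − 4 = 1 completes the 5 across.
Nothing is forced directly, so branch on (2,1), whose candidates are 6 or 8. If (2,1) = 8: then (2,2) would have to be in {6} for the 14 across but in {8,9} for the 21 down — contradiction. So (2,1) = 6.
(2,2) = 14 − 6 = 8 completes the 14 across.
(3,1) = 11 − 7 = 4 completes the 11 down.
(3,2) = 13 − 4 = 9 completes the 13 across.

4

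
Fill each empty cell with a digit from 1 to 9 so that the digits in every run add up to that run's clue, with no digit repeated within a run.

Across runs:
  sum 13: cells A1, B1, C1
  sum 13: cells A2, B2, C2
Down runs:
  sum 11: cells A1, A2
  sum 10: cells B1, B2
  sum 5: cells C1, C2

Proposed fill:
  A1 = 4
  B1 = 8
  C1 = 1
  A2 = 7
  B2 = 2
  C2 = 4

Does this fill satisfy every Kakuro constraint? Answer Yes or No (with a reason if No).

Across: 4+8+1=13; 7+2+4=13. Down: 4+7=11; 8+2=10; 1+4=5. No digit repeats within any run.

Yes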